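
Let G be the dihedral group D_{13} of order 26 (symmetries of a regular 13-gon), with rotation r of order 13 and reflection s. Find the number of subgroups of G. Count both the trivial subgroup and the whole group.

16

|G| = 26, so by Lagrange every subgroup order divides 26. Divisors: 1, 2, 13, 26.
Subgroups by order — order 1: 1; order 2: 13; order 13: 1; order 26: 1.
Total: 1 + 13 + 1 + 1 = 16.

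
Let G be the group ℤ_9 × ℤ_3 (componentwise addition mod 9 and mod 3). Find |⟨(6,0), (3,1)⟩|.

9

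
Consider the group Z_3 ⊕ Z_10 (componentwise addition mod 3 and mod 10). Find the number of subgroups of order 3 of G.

1

|G| = 30 and 3 | 30, so subgroups of order 3 are possible by Lagrange.
The subgroups of order 3 are: {(0,0), (1,0), (2,0)}.
So G has 1 subgroup of order 3.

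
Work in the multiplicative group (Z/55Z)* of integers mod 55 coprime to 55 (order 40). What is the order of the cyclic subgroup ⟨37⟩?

20

Compute successive powers of 37 mod 55: 37, 49, 53, 36, 12, 4, 38, 31, …; 37^20 ≡ 1 (mod 55).
So |⟨37⟩| = 20.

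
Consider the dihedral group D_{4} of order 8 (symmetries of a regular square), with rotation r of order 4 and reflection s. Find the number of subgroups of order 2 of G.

|G| = 8 and 2 | 8, so subgroups of order 2 are possible by Lagrange.
The subgroups of order 2 are: {e, r^2}; {e, r^2s}; {e, r^3s}; {e, rs}; … (5 in all).
So G has 5 subgroups of order 2.

5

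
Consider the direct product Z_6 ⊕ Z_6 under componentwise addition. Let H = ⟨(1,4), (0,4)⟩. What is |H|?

|⟨(1,4)⟩| = 6 and |⟨(0,4)⟩| = 3, so |H| is a multiple of lcm(6, 3) = 6 and divides |G| = 36.
Closing under the operation: H = {(0,0), (0,2), (0,4), (1,0), (1,2), (1,4), (2,0), (2,2), (2,4), (3,0), (3,2), (3,4), (4,0), (4,2), (4,4), (5,0), (5,2), (5,4)}, so |H| = 18.

18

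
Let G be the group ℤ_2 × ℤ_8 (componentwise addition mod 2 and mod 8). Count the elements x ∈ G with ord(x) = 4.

An element (a,b) has order lcm(ord(a), ord(b)); count pairs with lcm equal to 4.
Enumerating gives 4 such elements.

4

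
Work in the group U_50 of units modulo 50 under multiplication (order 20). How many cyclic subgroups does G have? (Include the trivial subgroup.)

A cyclic subgroup of order d is generated by each of its φ(d) elements of order d, so the cyclic subgroups of order d number (#elements of order d)/φ(d).
Cyclic subgroups by order — order 1: 1; order 2: 1; order 4: 1; order 5: 1; order 10: 1; order 20: 1.
Total: 6.

6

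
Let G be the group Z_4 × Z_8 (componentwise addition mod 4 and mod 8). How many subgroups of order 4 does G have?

|G| = 32 and 4 | 32, so subgroups of order 4 are possible by Lagrange.
The subgroups of order 4 are: {(0,0), (0,2), (0,4), (0,6)}; {(0,0), (0,4), (2,0), (2,4)}; {(0,0), (0,4), (2,2), (2,6)}; {(0,0), (1,0), (2,0), (3,0)}; … (7 in all).
So G has 7 subgroups of order 4.

7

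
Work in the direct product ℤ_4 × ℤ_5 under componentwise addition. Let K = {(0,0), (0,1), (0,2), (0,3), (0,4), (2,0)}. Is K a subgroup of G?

|K| = 6 does not divide |G| = 20, so by Lagrange K is not a subgroup.

No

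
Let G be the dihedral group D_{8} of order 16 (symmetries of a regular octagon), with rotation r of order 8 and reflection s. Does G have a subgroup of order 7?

No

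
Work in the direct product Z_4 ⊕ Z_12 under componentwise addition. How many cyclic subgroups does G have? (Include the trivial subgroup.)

A cyclic subgroup of order d is generated by each of its φ(d) elements of order d, so the cyclic subgroups of order d number (#elements of order d)/φ(d).
Cyclic subgroups by order — order 1: 1; order 2: 3; order 3: 1; order 4: 6; order 6: 3; order 12: 6.
Total: 20.

20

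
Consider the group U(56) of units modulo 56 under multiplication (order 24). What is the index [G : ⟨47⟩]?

4

|⟨47⟩| = 6 and |G| = 24.
By Lagrange, [G : H] = |G|/|H| = 24/6 = 4.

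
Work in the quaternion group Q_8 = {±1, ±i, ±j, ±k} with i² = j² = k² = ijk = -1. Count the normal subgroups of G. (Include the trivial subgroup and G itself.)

6

G has 6 subgroups. Checking conjugation-invariance by order — order 1: 1/1 normal; order 2: 1/1 normal; order 4: 3/3 normal; order 8: 1/1 normal.
Total normal subgroups: 6.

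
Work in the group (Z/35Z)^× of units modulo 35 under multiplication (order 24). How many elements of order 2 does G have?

The elements of order 2 are: 6, 29, 34.
That's 3.

3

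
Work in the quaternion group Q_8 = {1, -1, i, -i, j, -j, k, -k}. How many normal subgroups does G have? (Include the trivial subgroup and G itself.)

G has 6 subgroups. Checking conjugation-invariance by order — order 1: 1/1 normal; order 2: 1/1 normal; order 4: 3/3 normal; order 8: 1/1 normal.
Total normal subgroups: 6.

6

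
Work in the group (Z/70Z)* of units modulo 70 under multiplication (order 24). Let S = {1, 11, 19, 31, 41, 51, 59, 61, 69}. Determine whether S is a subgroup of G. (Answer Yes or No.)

No

|S| = 9 does not divide |G| = 24, so by Lagrange S is not a subgroup.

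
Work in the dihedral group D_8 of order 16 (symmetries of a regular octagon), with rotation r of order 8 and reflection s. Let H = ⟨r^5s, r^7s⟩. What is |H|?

|⟨r^5s⟩| = 2 and |⟨r^7s⟩| = 2, so |H| is a multiple of lcm(2, 2) = 2 and divides |G| = 16.
Closing under the operation: H = {e, r^2, r^4, r^6, rs, r^3s, r^5s, r^7s}, so |H| = 8.

8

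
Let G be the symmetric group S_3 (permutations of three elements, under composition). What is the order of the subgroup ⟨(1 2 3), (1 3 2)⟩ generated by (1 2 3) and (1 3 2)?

|⟨(1 2 3)⟩| = 3 and |⟨(1 3 2)⟩| = 3, so |H| is a multiple of lcm(3, 3) = 3 and divides |G| = 6.
Closing under the operation: H = {e, (1 2 3), (1 3 2)}, so |H| = 3.

3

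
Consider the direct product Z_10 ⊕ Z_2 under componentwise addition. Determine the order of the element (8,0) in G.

5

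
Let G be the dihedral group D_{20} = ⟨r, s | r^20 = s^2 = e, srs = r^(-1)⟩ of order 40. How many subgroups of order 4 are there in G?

11

|G| = 40 and 4 | 40, so subgroups of order 4 are possible by Lagrange.
The subgroups of order 4 are: {e, r^10, s, r^10s}; {e, r^10, rs, r^11s}; {e, r^10, r^2s, r^12s}; {e, r^10, r^3s, r^13s}; … (11 in all).
So G has 11 subgroups of order 4.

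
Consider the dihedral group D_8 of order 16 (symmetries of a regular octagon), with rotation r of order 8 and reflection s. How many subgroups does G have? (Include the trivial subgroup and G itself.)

19

|G| = 16, so by Lagrange every subgroup order divides 16. Divisors: 1, 2, 4, 8, 16.
Subgroups by order — order 1: 1; order 2: 9; order 4: 5; order 8: 3; order 16: 1.
Total: 1 + 9 + 5 + 3 + 1 = 19.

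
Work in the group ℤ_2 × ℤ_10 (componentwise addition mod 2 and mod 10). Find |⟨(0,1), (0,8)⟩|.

|⟨(0,1)⟩| = 10 and |⟨(0,8)⟩| = 5, so |H| is a multiple of lcm(10, 5) = 10 and divides |G| = 20.
Closing under the operation: H = {(0,0), (0,1), (0,2), (0,3), (0,4), (0,5), (0,6), (0,7), (0,8), (0,9)}, so |H| = 10.

10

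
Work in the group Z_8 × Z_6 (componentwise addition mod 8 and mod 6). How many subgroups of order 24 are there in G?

|G| = 48 and 24 | 48, so subgroups of order 24 are possible by Lagrange.
The subgroups of order 24 are: {(0,0), (0,1), (0,2), (0,3), (0,4), (0,5), (2,0), (2,1), (2,2), (2,3), (2,4), (2,5), (4,0), (4,1), (4,2), (4,3), (4,4), (4,5), (6,0), (6,1), (6,2), (6,3), (6,4), (6,5)}; {(0,0), (0,2), (0,4), (1,0), (1,2), (1,4), (2,0), (2,2), (2,4), (3,0), (3,2), (3,4), (4,0), (4,2), (4,4), (5,0), (5,2), (5,4), (6,0), (6,2), (6,4), (7,0), (7,2), (7,4)}; {(0,0), (0,2), (0,4), (1,1), (1,3), (1,5), (2,0), (2,2), (2,4), (3,1), (3,3), (3,5), (4,0), (4,2), (4,4), (5,1), (5,3), (5,5), (6,0), (6,2), (6,4), (7,1), (7,3), (7,5)}.
So G has 3 subgroups of order 24.

3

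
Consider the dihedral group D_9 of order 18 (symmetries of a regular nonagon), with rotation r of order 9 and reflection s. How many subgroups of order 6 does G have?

3

|G| = 18 and 6 | 18, so subgroups of order 6 are possible by Lagrange.
The subgroups of order 6 are: {e, r^3, r^6, r^2s, r^5s, r^8s}; {e, r^3, r^6, s, r^3s, r^6s}; {e, r^3, r^6, rs, r^4s, r^7s}.
So G has 3 subgroups of order 6.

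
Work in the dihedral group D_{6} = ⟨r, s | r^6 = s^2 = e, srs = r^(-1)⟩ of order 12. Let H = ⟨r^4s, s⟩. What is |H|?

|⟨r^4s⟩| = 2 and |⟨s⟩| = 2, so |H| is a multiple of lcm(2, 2) = 2 and divides |G| = 12.
Closing under the operation: H = {e, r^2, r^4, s, r^2s, r^4s}, so |H| = 6.

6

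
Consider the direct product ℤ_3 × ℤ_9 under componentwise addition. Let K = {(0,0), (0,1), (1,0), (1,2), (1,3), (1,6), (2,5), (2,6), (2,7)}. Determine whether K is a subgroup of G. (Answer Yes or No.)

(0,1) ∈ K but its inverse (0,8) ∉ K, so K is not a subgroup.

No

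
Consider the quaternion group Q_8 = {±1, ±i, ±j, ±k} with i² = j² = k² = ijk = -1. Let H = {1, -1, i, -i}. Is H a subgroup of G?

Yes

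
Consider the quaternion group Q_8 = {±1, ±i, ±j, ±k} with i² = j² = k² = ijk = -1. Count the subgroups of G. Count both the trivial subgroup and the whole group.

6

|G| = 8, so by Lagrange every subgroup order divides 8. Divisors: 1, 2, 4, 8.
Subgroups by order — order 1: 1; order 2: 1; order 4: 3; order 8: 1.
Total: 1 + 1 + 3 + 1 = 6.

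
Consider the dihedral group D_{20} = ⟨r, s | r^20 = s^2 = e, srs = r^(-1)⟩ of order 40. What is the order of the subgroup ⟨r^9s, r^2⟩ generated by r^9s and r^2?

20

|⟨r^9s⟩| = 2 and |⟨r^2⟩| = 10, so |H| is a multiple of lcm(2, 10) = 10 and divides |G| = 40.
Closing under the operation: H = {e, r^2, r^4, r^6, r^8, r^10, r^12, r^14, r^16, r^18, rs, r^3s, r^5s, r^7s, r^9s, r^11s, r^13s, r^15s, r^17s, r^19s}, so |H| = 20.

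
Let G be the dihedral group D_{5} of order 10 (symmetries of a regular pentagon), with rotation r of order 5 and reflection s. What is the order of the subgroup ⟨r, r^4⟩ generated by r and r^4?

5

|⟨r⟩| = 5 and |⟨r^4⟩| = 5, so |H| is a multiple of lcm(5, 5) = 5 and divides |G| = 10.
Closing under the operation: H = {e, r, r^2, r^3, r^4}, so |H| = 5.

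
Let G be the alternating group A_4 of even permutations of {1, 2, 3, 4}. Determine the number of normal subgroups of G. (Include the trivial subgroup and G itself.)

3

G has 10 subgroups. Checking conjugation-invariance by order — order 1: 1/1 normal; order 2: 0/3 normal; order 3: 0/4 normal; order 4: 1/1 normal; order 12: 1/1 normal.
Total normal subgroups: 3.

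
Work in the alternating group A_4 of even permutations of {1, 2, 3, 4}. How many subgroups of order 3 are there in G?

|G| = 12 and 3 | 12, so subgroups of order 3 are possible by Lagrange.
The subgroups of order 3 are: {e, (1 2 3), (1 3 2)}; {e, (1 2 4), (1 4 2)}; {e, (1 3 4), (1 4 3)}; {e, (2 3 4), (2 4 3)}.
So G has 4 subgroups of order 3.

4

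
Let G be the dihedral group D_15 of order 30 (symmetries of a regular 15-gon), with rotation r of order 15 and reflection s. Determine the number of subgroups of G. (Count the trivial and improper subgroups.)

28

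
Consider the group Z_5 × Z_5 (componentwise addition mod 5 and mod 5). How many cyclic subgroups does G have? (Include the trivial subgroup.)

7

Each element a generates a cyclic subgroup ⟨a⟩; distinct elements may generate the same one (a cyclic group of order d has φ(d) generators).
Cyclic subgroups by order — order 1: 1; order 5: 6.
Total: 7.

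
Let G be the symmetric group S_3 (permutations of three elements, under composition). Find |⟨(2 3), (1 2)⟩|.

|⟨(2 3)⟩| = 2 and |⟨(1 2)⟩| = 2, so |H| is a multiple of lcm(2, 2) = 2 and divides |G| = 6.
Closing {(2 3), (1 2)} under the group operation gives all of G, so |H| = 6.

6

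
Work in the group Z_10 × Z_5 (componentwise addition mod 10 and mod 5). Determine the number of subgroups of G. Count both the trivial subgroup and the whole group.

16

|G| = 50, so by Lagrange every subgroup order divides 50. Divisors: 1, 2, 5, 10, 25, 50.
Subgroups by order — order 1: 1; order 2: 1; order 5: 6; order 10: 6; order 25: 1; order 50: 1.
Total: 1 + 1 + 6 + 6 + 1 + 1 = 16.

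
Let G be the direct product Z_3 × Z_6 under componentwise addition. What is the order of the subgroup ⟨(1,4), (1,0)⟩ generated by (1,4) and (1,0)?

|⟨(1,4)⟩| = 3 and |⟨(1,0)⟩| = 3, so |H| is a multiple of lcm(3, 3) = 3 and divides |G| = 18.
Closing under the operation: H = {(0,0), (0,2), (0,4), (1,0), (1,2), (1,4), (2,0), (2,2), (2,4)}, so |H| = 9.

9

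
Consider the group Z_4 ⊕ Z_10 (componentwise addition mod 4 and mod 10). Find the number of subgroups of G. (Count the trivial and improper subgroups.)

|G| = 40, so by Lagrange every subgroup order divides 40. Divisors: 1, 2, 4, 5, 8, 10, 20, 40.
Subgroups by order — order 1: 1; order 2: 3; order 4: 3; order 5: 1; order 8: 1; order 10: 3; order 20: 3; order 40: 1.
Total: 1 + 3 + 3 + 1 + 1 + 3 + 3 + 1 = 16.

16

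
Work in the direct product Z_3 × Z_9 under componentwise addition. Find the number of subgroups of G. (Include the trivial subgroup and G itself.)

10

|G| = 27, so by Lagrange every subgroup order divides 27. Divisors: 1, 3, 9, 27.
Subgroups by order — order 1: 1; order 3: 4; order 9: 4; order 27: 1.
Total: 1 + 4 + 4 + 1 = 10.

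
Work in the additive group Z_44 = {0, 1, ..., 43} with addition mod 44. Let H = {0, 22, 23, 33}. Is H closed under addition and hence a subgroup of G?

No

33 ∈ H but its inverse 11 ∉ H, so H is not a subgroup.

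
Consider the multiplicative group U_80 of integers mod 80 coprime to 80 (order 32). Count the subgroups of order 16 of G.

|G| = 32 and 16 | 32, so subgroups of order 16 are possible by Lagrange.
The subgroups of order 16 are: {1, 7, 9, 11, 13, 19, 23, 37, 41, 47, 49, 51, 53, 59, 63, 77}; {1, 3, 9, 11, 17, 19, 27, 33, 41, 43, 49, 51, 57, 59, 67, 73}; {1, 9, 11, 19, 21, 29, 31, 39, 41, 49, 51, 59, 61, 69, 71, 79}; {1, 9, 13, 17, 21, 29, 33, 37, 41, 49, 53, 57, 61, 69, 73, 77}; … (7 in all).
So G has 7 subgroups of order 16.

7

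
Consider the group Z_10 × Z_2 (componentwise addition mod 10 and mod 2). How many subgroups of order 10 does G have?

|G| = 20 and 10 | 20, so subgroups of order 10 are possible by Lagrange.
The subgroups of order 10 are: {(0,0), (0,1), (2,0), (2,1), (4,0), (4,1), (6,0), (6,1), (8,0), (8,1)}; {(0,0), (1,0), (2,0), (3,0), (4,0), (5,0), (6,0), (7,0), (8,0), (9,0)}; {(0,0), (1,1), (2,0), (3,1), (4,0), (5,1), (6,0), (7,1), (8,0), (9,1)}.
So G has 3 subgroups of order 10.

3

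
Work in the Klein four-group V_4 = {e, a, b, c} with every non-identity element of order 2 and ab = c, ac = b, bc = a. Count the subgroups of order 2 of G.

3

|G| = 4 and 2 | 4, so subgroups of order 2 are possible by Lagrange.
The subgroups of order 2 are: {e, a}; {e, b}; {e, c}.
So G has 3 subgroups of order 2.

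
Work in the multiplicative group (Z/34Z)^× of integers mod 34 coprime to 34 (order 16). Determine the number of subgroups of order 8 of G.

1

|G| = 16 and 8 | 16, so subgroups of order 8 are possible by Lagrange.
The subgroups of order 8 are: {1, 9, 13, 15, 19, 21, 25, 33}.
So G has 1 subgroup of order 8.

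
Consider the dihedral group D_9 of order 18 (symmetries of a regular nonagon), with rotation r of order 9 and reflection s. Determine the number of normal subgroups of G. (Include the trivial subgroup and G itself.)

4

G has 16 subgroups. Checking conjugation-invariance by order — order 1: 1/1 normal; order 2: 0/9 normal; order 3: 1/1 normal; order 6: 0/3 normal; order 9: 1/1 normal; order 18: 1/1 normal.
Total normal subgroups: 4.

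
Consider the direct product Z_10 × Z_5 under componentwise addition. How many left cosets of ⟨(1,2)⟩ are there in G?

5

|⟨(1,2)⟩| = 10 and |G| = 50.
By Lagrange, [G : H] = |G|/|H| = 50/10 = 5.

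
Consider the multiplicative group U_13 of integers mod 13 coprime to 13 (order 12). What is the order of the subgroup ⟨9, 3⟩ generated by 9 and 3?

3

|⟨9⟩| = 3 and |⟨3⟩| = 3, so |H| is a multiple of lcm(3, 3) = 3 and divides |G| = 12.
Closing under the operation: H = {1, 3, 9}, so |H| = 3.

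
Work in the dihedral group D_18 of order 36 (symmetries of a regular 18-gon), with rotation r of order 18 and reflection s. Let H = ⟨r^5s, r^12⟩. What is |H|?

6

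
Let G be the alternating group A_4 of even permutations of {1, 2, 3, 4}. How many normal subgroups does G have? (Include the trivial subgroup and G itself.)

3

G has 10 subgroups. Checking conjugation-invariance by order — order 1: 1/1 normal; order 2: 0/3 normal; order 3: 0/4 normal; order 4: 1/1 normal; order 12: 1/1 normal.
Total normal subgroups: 3.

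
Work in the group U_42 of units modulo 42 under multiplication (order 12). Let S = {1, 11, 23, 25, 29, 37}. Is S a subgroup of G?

|S| = 6 divides |G| = 12, consistent with Lagrange.
S contains the identity, every element's inverse is in S, and S is closed under ·: it is a subgroup.
In fact S = ⟨23⟩.

Yes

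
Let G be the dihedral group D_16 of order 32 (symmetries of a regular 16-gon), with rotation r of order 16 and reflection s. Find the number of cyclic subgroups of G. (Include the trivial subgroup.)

21

Each element a generates a cyclic subgroup ⟨a⟩; distinct elements may generate the same one (a cyclic group of order d has φ(d) generators).
Cyclic subgroups by order — order 1: 1; order 2: 17; order 4: 1; order 8: 1; order 16: 1.
Total: 21.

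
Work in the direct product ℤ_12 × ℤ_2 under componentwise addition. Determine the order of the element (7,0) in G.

The order of (7,0) in Z_12 × Z_2 is lcm(ord(7) in Z_12, ord(0) in Z_2).
ord(7) = 12 and ord(0) = 1, so |⟨(7,0)⟩| = lcm(12, 1) = 12.

12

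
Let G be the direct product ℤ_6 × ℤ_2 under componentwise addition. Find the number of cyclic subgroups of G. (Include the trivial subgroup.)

A cyclic subgroup of order d is generated by each of its φ(d) elements of order d, so the cyclic subgroups of order d number (#elements of order d)/φ(d).
Cyclic subgroups by order — order 1: 1; order 2: 3; order 3: 1; order 6: 3.
Total: 8.

8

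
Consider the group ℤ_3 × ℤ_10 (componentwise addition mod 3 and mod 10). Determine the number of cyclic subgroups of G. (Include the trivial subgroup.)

8

Each element a generates a cyclic subgroup ⟨a⟩; distinct elements may generate the same one (a cyclic group of order d has φ(d) generators).
Cyclic subgroups by order — order 1: 1; order 2: 1; order 3: 1; order 5: 1; order 6: 1; order 10: 1; order 15: 1; order 30: 1.
Total: 8.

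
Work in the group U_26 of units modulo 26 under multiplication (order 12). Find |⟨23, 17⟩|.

6

|⟨23⟩| = 6 and |⟨17⟩| = 6, so |H| is a multiple of lcm(6, 6) = 6 and divides |G| = 12.
Closing under the operation: H = {1, 3, 9, 17, 23, 25}, so |H| = 6.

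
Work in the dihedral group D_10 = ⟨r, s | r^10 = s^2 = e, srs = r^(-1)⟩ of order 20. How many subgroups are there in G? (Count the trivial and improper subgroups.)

|G| = 20, so by Lagrange every subgroup order divides 20. Divisors: 1, 2, 4, 5, 10, 20.
Subgroups by order — order 1: 1; order 2: 11; order 4: 5; order 5: 1; order 10: 3; order 20: 1.
Total: 1 + 11 + 5 + 1 + 3 + 1 = 22.

22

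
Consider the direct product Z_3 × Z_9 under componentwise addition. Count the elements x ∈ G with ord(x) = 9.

An element (a,b) has order lcm(ord(a), ord(b)); count pairs with lcm equal to 9.
Enumerating gives 18 such elements.

18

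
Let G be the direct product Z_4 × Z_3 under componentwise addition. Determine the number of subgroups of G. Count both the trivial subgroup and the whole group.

6

|G| = 12, so by Lagrange every subgroup order divides 12. Divisors: 1, 2, 3, 4, 6, 12.
Subgroups by order — order 1: 1; order 2: 1; order 3: 1; order 4: 1; order 6: 1; order 12: 1.
Total: 1 + 1 + 1 + 1 + 1 + 1 = 6.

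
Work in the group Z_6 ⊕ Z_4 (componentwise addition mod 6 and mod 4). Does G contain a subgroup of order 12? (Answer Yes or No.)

12 | 24. A subgroup of order 12 is {(0,0), (0,1), (0,2), (0,3), (2,0), (2,1), (2,2), (2,3), (4,0), (4,1), (4,2), (4,3)}.

Yes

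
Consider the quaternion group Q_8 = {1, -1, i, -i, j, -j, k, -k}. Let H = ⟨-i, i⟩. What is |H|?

|⟨-i⟩| = 4 and |⟨i⟩| = 4, so |H| is a multiple of lcm(4, 4) = 4 and divides |G| = 8.
Closing under the operation: H = {1, -1, i, -i}, so |H| = 4.

4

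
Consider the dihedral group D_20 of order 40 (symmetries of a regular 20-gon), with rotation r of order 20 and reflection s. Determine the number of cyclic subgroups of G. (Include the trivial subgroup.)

Group the elements of G by the cyclic subgroup they generate; each cyclic subgroup of order d accounts for φ(d) elements.
Cyclic subgroups by order — order 1: 1; order 2: 21; order 4: 1; order 5: 1; order 10: 1; order 20: 1.
Total: 26.

26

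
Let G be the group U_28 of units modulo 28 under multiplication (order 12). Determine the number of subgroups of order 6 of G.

3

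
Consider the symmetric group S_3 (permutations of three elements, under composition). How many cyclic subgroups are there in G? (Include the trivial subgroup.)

5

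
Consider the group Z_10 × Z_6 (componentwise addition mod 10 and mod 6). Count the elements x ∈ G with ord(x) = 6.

An element (a,b) has order lcm(ord(a), ord(b)); count pairs with lcm equal to 6.
Enumerating gives 6 such elements.

6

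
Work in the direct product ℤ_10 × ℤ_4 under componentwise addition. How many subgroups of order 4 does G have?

3

|G| = 40 and 4 | 40, so subgroups of order 4 are possible by Lagrange.
The subgroups of order 4 are: {(0,0), (0,1), (0,2), (0,3)}; {(0,0), (0,2), (5,0), (5,2)}; {(0,0), (0,2), (5,1), (5,3)}.
So G has 3 subgroups of order 4.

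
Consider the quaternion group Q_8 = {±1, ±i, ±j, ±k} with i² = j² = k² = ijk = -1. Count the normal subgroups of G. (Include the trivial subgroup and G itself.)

6

G has 6 subgroups. Checking conjugation-invariance by order — order 1: 1/1 normal; order 2: 1/1 normal; order 4: 3/3 normal; order 8: 1/1 normal.
Total normal subgroups: 6.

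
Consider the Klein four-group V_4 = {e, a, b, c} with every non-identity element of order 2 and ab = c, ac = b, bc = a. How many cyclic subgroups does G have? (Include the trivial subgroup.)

4

Each element a generates a cyclic subgroup ⟨a⟩; distinct elements may generate the same one (a cyclic group of order d has φ(d) generators).
Cyclic subgroups by order — order 1: 1; order 2: 3.
Total: 4.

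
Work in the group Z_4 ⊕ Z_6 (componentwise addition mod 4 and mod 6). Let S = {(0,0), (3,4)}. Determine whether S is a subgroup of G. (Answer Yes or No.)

No

(3,4) ∈ S but its inverse (1,2) ∉ S, so S is not a subgroup.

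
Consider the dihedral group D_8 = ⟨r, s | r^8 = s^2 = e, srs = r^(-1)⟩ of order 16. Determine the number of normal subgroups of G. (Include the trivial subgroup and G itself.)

7

G has 19 subgroups. Checking conjugation-invariance by order — order 1: 1/1 normal; order 2: 1/9 normal; order 4: 1/5 normal; order 8: 3/3 normal; order 16: 1/1 normal.
Total normal subgroups: 7.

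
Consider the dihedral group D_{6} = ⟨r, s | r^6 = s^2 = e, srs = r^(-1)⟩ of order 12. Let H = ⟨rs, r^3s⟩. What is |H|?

6

|⟨rs⟩| = 2 and |⟨r^3s⟩| = 2, so |H| is a multiple of lcm(2, 2) = 2 and divides |G| = 12.
Closing under the operation: H = {e, r^2, r^4, rs, r^3s, r^5s}, so |H| = 6.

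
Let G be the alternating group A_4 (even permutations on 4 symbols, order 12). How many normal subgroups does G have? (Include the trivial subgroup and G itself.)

G has 10 subgroups. Checking conjugation-invariance by order — order 1: 1/1 normal; order 2: 0/3 normal; order 3: 0/4 normal; order 4: 1/1 normal; order 12: 1/1 normal.
Total normal subgroups: 3.

3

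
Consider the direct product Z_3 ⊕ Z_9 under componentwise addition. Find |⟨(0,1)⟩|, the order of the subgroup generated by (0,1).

9

The order of (0,1) in Z_3 × Z_9 is lcm(ord(0) in Z_3, ord(1) in Z_9).
ord(0) = 1 and ord(1) = 9, so |⟨(0,1)⟩| = lcm(1, 9) = 9.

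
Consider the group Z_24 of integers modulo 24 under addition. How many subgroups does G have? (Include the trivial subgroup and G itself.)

Subgroups of the cyclic group Z_24 correspond bijectively to divisors of 24.
Divisors of 24: 1, 2, 3, 4, 6, 8, 12, 24.
So Z_24 has 8 subgroups.

8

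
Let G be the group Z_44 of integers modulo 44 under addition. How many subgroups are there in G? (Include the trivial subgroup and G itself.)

A cyclic group of order 44 has exactly one subgroup for each divisor of 44.
Divisors of 44: 1, 2, 4, 11, 22, 44.
So Z_44 has 6 subgroups.

6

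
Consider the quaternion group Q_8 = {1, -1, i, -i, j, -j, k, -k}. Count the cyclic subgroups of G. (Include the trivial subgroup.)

5

Each element a generates a cyclic subgroup ⟨a⟩; distinct elements may generate the same one (a cyclic group of order d has φ(d) generators).
Cyclic subgroups by order — order 1: 1; order 2: 1; order 4: 3.
Total: 5.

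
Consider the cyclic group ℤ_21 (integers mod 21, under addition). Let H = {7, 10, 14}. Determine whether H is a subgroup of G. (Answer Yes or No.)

No

The identity 0 ∉ H, so H is not a subgroup.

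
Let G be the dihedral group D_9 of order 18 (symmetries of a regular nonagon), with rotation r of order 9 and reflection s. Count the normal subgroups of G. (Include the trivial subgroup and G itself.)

4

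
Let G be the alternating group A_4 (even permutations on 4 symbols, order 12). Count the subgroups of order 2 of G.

3

|G| = 12 and 2 | 12, so subgroups of order 2 are possible by Lagrange.
The subgroups of order 2 are: {e, (1 2)(3 4)}; {e, (1 3)(2 4)}; {e, (1 4)(2 3)}.
So G has 3 subgroups of order 2.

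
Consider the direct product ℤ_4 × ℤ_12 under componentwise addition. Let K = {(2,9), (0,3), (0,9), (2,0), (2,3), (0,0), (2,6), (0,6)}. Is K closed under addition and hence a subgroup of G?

|K| = 8 divides |G| = 48, consistent with Lagrange.
K contains the identity, every element's inverse is in K, and K is closed under +: it is a subgroup.

Yes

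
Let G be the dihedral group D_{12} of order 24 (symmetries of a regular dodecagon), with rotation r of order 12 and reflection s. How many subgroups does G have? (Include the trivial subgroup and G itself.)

34

|G| = 24, so by Lagrange every subgroup order divides 24. Divisors: 1, 2, 3, 4, 6, 8, 12, 24.
Subgroups by order — order 1: 1; order 2: 13; order 3: 1; order 4: 7; order 6: 5; order 8: 3; order 12: 3; order 24: 1.
Total: 1 + 13 + 1 + 7 + 5 + 3 + 3 + 1 = 34.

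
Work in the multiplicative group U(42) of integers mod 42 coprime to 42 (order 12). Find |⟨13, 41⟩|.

4

|⟨13⟩| = 2 and |⟨41⟩| = 2, so |H| is a multiple of lcm(2, 2) = 2 and divides |G| = 12.
Closing under the operation: H = {1, 13, 29, 41}, so |H| = 4.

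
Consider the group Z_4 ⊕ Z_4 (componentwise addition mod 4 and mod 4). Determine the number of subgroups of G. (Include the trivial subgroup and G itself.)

15

|G| = 16, so by Lagrange every subgroup order divides 16. Divisors: 1, 2, 4, 8, 16.
Subgroups by order — order 1: 1; order 2: 3; order 4: 7; order 8: 3; order 16: 1.
Total: 1 + 3 + 7 + 3 + 1 = 15.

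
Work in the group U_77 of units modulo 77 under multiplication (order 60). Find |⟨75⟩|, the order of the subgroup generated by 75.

30

Compute successive powers of 75 mod 77: 75, 4, 69, 16, 45, 64, 26, 25, …; 75^30 ≡ 1 (mod 77).
So |⟨75⟩| = 30.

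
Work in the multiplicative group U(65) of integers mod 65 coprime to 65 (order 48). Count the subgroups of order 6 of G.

3

|G| = 48 and 6 | 48, so subgroups of order 6 are possible by Lagrange.
The subgroups of order 6 are: {1, 9, 14, 16, 29, 61}; {1, 16, 36, 51, 56, 61}; {1, 4, 16, 49, 61, 64}.
So G has 3 subgroups of order 6.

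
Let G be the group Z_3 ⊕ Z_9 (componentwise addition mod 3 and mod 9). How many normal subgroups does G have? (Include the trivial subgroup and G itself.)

G is abelian, so every subgroup is normal.
G has 10 subgroups in total, hence 10 normal subgroups.

10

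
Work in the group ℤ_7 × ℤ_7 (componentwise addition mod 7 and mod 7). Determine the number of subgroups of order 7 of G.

8

|G| = 49 and 7 | 49, so subgroups of order 7 are possible by Lagrange.
The subgroups of order 7 are: {(0,0), (0,1), (0,2), (0,3), (0,4), (0,5), (0,6)}; {(0,0), (1,0), (2,0), (3,0), (4,0), (5,0), (6,0)}; {(0,0), (1,1), (2,2), (3,3), (4,4), (5,5), (6,6)}; {(0,0), (1,2), (2,4), (3,6), (4,1), (5,3), (6,5)}; … (8 in all).
So G has 8 subgroups of order 7.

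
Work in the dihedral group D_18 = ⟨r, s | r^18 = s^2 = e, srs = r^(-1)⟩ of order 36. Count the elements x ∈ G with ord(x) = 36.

No element of G has order 36 (even though 36 | 36).

0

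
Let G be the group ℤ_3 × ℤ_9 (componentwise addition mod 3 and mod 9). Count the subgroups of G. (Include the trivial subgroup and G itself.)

|G| = 27, so by Lagrange every subgroup order divides 27. Divisors: 1, 3, 9, 27.
Subgroups by order — order 1: 1; order 3: 4; order 9: 4; order 27: 1.
Total: 1 + 4 + 4 + 1 = 10.

10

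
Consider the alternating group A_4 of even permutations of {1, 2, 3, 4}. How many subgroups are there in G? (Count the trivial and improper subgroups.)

10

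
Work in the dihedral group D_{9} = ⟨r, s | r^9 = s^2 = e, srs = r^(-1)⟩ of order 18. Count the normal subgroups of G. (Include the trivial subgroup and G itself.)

4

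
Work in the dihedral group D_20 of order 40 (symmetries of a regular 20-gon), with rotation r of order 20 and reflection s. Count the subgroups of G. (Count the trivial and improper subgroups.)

48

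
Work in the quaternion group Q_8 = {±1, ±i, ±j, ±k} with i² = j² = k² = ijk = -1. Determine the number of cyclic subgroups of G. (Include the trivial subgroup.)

5

A cyclic subgroup of order d is generated by each of its φ(d) elements of order d, so the cyclic subgroups of order d number (#elements of order d)/φ(d).
Cyclic subgroups by order — order 1: 1; order 2: 1; order 4: 3.
Total: 5.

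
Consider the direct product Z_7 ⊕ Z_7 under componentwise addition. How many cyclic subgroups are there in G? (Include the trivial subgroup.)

9

Group the elements of G by the cyclic subgroup they generate; each cyclic subgroup of order d accounts for φ(d) elements.
Cyclic subgroups by order — order 1: 1; order 7: 8.
Total: 9.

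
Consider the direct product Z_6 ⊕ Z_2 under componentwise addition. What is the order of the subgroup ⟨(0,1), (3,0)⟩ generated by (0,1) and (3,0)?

|⟨(0,1)⟩| = 2 and |⟨(3,0)⟩| = 2, so |H| is a multiple of lcm(2, 2) = 2 and divides |G| = 12.
Closing under the operation: H = {(0,0), (0,1), (3,0), (3,1)}, so |H| = 4.

4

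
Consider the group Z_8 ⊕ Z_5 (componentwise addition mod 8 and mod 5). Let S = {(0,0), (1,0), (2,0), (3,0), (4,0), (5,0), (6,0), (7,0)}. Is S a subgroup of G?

Yes

|S| = 8 divides |G| = 40, consistent with Lagrange.
S contains the identity, every element's inverse is in S, and S is closed under +: it is a subgroup.
In fact S = ⟨(7,0)⟩.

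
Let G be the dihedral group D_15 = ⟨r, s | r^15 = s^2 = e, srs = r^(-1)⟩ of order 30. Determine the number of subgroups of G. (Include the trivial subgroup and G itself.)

|G| = 30, so by Lagrange every subgroup order divides 30. Divisors: 1, 2, 3, 5, 6, 10, 15, 30.
Subgroups by order — order 1: 1; order 2: 15; order 3: 1; order 5: 1; order 6: 5; order 10: 3; order 15: 1; order 30: 1.
Total: 1 + 15 + 1 + 1 + 5 + 3 + 1 + 1 = 28.

28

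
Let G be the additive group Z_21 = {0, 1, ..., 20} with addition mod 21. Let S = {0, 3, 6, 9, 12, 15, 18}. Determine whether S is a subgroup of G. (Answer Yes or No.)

Yes

|S| = 7 divides |G| = 21, consistent with Lagrange.
S contains the identity, every element's inverse is in S, and S is closed under +: it is a subgroup.
In fact S = ⟨18⟩.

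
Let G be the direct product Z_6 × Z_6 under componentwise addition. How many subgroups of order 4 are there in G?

1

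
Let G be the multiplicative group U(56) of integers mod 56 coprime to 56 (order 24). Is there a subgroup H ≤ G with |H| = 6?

Yes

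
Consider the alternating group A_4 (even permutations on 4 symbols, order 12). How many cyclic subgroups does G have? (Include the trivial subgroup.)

A cyclic subgroup of order d is generated by each of its φ(d) elements of order d, so the cyclic subgroups of order d number (#elements of order d)/φ(d).
Cyclic subgroups by order — order 1: 1; order 2: 3; order 3: 4.
Total: 8.

8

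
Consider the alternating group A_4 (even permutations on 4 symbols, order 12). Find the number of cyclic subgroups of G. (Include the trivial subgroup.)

8

A cyclic subgroup of order d is generated by each of its φ(d) elements of order d, so the cyclic subgroups of order d number (#elements of order d)/φ(d).
Cyclic subgroups by order — order 1: 1; order 2: 3; order 3: 4.
Total: 8.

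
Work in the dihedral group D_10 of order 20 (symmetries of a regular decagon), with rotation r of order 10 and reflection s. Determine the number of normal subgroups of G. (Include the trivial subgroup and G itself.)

G has 22 subgroups. Checking conjugation-invariance by order — order 1: 1/1 normal; order 2: 1/11 normal; order 4: 0/5 normal; order 5: 1/1 normal; order 10: 3/3 normal; order 20: 1/1 normal.
Total normal subgroups: 7.

7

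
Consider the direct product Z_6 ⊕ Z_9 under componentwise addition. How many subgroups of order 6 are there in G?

4

|G| = 54 and 6 | 54, so subgroups of order 6 are possible by Lagrange.
The subgroups of order 6 are: {(0,0), (0,3), (0,6), (3,0), (3,3), (3,6)}; {(0,0), (1,0), (2,0), (3,0), (4,0), (5,0)}; {(0,0), (1,3), (2,6), (3,0), (4,3), (5,6)}; {(0,0), (1,6), (2,3), (3,0), (4,6), (5,3)}.
So G has 4 subgroups of order 6.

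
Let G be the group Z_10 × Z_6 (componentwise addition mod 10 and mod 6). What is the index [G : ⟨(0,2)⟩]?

|⟨(0,2)⟩| = 3 and |G| = 60.
By Lagrange, [G : H] = |G|/|H| = 60/3 = 20.

20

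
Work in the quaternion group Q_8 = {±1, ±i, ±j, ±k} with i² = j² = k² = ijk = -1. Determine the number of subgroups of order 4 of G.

|G| = 8 and 4 | 8, so subgroups of order 4 are possible by Lagrange.
The subgroups of order 4 are: {1, -1, i, -i}; {1, -1, j, -j}; {1, -1, k, -k}.
So G has 3 subgroups of order 4.

3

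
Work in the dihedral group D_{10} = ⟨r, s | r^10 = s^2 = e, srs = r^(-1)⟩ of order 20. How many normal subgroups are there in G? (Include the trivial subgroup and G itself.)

7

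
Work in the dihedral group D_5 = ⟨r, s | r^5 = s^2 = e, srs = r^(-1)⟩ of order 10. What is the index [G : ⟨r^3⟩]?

|⟨r^3⟩| = 5 and |G| = 10.
By Lagrange, [G : H] = |G|/|H| = 10/5 = 2.

2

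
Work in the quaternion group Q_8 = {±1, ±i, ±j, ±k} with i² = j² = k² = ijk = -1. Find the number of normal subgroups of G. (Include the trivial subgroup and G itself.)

G has 6 subgroups. Checking conjugation-invariance by order — order 1: 1/1 normal; order 2: 1/1 normal; order 4: 3/3 normal; order 8: 1/1 normal.
Total normal subgroups: 6.

6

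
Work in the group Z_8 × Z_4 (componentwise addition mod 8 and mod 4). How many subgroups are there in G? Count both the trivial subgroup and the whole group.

|G| = 32, so by Lagrange every subgroup order divides 32. Divisors: 1, 2, 4, 8, 16, 32.
Subgroups by order — order 1: 1; order 2: 3; order 4: 7; order 8: 7; order 16: 3; order 32: 1.
Total: 1 + 3 + 7 + 7 + 3 + 1 = 22.

22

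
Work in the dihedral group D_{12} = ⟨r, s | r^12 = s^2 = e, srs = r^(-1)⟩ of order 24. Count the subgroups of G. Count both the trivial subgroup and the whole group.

|G| = 24, so by Lagrange every subgroup order divides 24. Divisors: 1, 2, 3, 4, 6, 8, 12, 24.
Subgroups by order — order 1: 1; order 2: 13; order 3: 1; order 4: 7; order 6: 5; order 8: 3; order 12: 3; order 24: 1.
Total: 1 + 13 + 1 + 7 + 5 + 3 + 3 + 1 = 34.

34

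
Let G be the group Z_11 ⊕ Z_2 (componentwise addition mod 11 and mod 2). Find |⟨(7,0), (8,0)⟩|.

|⟨(7,0)⟩| = 11 and |⟨(8,0)⟩| = 11, so |H| is a multiple of lcm(11, 11) = 11 and divides |G| = 22.
Closing under the operation: H = {(0,0), (1,0), (2,0), (3,0), (4,0), (5,0), (6,0), (7,0), (8,0), (9,0), (10,0)}, so |H| = 11.

11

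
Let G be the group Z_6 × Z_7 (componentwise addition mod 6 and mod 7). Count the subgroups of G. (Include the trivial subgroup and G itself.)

|G| = 42, so by Lagrange every subgroup order divides 42. Divisors: 1, 2, 3, 6, 7, 14, 21, 42.
Subgroups by order — order 1: 1; order 2: 1; order 3: 1; order 6: 1; order 7: 1; order 14: 1; order 21: 1; order 42: 1.
Total: 1 + 1 + 1 + 1 + 1 + 1 + 1 + 1 = 8.

8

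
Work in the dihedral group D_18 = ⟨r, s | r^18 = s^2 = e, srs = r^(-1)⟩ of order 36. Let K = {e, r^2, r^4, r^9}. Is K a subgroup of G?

No

r^4 ∈ K but its inverse r^14 ∉ K, so K is not a subgroup.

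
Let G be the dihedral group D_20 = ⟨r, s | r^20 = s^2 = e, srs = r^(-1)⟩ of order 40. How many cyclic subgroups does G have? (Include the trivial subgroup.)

A cyclic subgroup of order d is generated by each of its φ(d) elements of order d, so the cyclic subgroups of order d number (#elements of order d)/φ(d).
Cyclic subgroups by order — order 1: 1; order 2: 21; order 4: 1; order 5: 1; order 10: 1; order 20: 1.
Total: 26.

26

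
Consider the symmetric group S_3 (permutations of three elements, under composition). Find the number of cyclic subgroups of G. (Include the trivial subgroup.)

5

A cyclic subgroup of order d is generated by each of its φ(d) elements of order d, so the cyclic subgroups of order d number (#elements of order d)/φ(d).
Cyclic subgroups by order — order 1: 1; order 2: 3; order 3: 1.
Total: 5.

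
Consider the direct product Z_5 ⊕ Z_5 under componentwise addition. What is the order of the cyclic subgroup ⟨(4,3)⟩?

5

The order of (4,3) in Z_5 × Z_5 is lcm(ord(4) in Z_5, ord(3) in Z_5).
ord(4) = 5 and ord(3) = 5, so |⟨(4,3)⟩| = lcm(5, 5) = 5.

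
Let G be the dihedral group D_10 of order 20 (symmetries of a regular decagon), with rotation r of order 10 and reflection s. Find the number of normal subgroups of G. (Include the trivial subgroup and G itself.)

G has 22 subgroups. Checking conjugation-invariance by order — order 1: 1/1 normal; order 2: 1/11 normal; order 4: 0/5 normal; order 5: 1/1 normal; order 10: 3/3 normal; order 20: 1/1 normal.
Total normal subgroups: 7.

7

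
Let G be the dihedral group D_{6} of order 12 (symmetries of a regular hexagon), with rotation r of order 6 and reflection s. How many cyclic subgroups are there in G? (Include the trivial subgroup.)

Group the elements of G by the cyclic subgroup they generate; each cyclic subgroup of order d accounts for φ(d) elements.
Cyclic subgroups by order — order 1: 1; order 2: 7; order 3: 1; order 6: 1.
Total: 10.

10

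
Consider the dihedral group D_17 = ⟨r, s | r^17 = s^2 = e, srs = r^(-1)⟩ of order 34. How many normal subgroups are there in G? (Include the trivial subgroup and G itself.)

3

G has 20 subgroups. Checking conjugation-invariance by order — order 1: 1/1 normal; order 2: 0/17 normal; order 17: 1/1 normal; order 34: 1/1 normal.
Total normal subgroups: 3.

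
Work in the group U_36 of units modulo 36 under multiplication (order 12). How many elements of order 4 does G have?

No element of G has order 4 (even though 4 | 12).

0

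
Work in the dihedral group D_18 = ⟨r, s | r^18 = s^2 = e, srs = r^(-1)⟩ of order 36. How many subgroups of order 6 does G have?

|G| = 36 and 6 | 36, so subgroups of order 6 are possible by Lagrange.
The subgroups of order 6 are: {e, r^6, r^12, r^4s, r^10s, r^16s}; {e, r^6, r^12, r^5s, r^11s, r^17s}; {e, r^6, r^12, s, r^6s, r^12s}; {e, r^6, r^12, rs, r^7s, r^13s}; … (7 in all).
So G has 7 subgroups of order 6.

7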